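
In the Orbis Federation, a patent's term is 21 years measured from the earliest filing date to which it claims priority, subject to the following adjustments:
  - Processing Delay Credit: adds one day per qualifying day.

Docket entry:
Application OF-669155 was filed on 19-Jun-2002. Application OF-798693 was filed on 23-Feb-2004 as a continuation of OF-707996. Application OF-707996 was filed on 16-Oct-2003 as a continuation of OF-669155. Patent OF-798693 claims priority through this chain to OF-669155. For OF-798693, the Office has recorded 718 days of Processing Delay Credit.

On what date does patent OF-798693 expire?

June 6, 2025

Earliest priority filing: 19 June 2002.
Base term: 19 June 2002 + 21 years → 19 June 2023.
Processing Delay Credit: +718 days → 6 June 2025.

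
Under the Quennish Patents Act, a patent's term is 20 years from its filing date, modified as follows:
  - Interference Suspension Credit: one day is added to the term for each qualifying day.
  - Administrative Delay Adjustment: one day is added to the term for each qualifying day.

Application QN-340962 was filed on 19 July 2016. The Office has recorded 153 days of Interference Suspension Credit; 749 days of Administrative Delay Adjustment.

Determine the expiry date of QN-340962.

January 7, 2039

Base term: filing date + 20 years → 19 July 2036.
Interference Suspension Credit: +153 days → 19 December 2036.
Administrative Delay Adjustment: +749 days → 7 January 2039.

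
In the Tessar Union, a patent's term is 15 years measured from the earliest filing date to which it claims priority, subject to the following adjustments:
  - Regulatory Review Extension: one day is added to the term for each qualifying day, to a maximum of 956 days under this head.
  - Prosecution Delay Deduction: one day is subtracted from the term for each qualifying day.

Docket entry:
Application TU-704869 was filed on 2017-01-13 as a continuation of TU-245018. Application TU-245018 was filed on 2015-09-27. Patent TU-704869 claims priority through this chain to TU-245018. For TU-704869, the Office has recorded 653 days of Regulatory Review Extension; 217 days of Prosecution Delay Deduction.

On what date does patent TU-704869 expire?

Earliest priority filing: 27 September 2015.
Base term: 27 September 2015 + 15 years → 27 September 2030.
Regulatory Review Extension: 653 days (within the 956-day cap) → +653 days → 11 July 2032.
Prosecution Delay Deduction: −217 days → 7 December 2031.

December 7, 2031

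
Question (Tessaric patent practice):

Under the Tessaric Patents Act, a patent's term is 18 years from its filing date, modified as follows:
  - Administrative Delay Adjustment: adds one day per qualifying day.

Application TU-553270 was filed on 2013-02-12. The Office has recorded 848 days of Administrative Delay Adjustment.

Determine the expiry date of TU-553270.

2033-06-09

Base term: filing date + 18 years → 12 February 2031.
Administrative Delay Adjustment: +848 days → 9 June 2033.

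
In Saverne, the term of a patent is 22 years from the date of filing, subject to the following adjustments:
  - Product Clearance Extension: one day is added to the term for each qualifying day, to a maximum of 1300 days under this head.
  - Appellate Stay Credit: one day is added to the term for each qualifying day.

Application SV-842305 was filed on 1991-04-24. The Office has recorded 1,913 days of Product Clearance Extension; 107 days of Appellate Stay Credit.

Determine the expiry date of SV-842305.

2017-03-01

Base term: filing date + 22 years → 24 April 2013.
Product Clearance Extension: 1913 days claimed exceeds the 1300-day cap, so +1300 days → 14 November 2016.
Appellate Stay Credit: +107 days → 1 March 2017.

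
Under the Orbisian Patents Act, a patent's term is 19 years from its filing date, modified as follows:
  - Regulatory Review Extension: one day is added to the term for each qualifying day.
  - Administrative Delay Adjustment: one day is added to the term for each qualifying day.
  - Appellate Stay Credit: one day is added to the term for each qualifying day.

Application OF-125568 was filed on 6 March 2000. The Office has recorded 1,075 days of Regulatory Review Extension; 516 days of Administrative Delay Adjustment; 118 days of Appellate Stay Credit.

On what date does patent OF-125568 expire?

Base term: filing date + 19 years → 6 March 2019.
Regulatory Review Extension: +1075 days → 13 February 2022.
Administrative Delay Adjustment: +516 days → 14 July 2023.
Appellate Stay Credit: +118 days → 9 November 2023.

2023-11-09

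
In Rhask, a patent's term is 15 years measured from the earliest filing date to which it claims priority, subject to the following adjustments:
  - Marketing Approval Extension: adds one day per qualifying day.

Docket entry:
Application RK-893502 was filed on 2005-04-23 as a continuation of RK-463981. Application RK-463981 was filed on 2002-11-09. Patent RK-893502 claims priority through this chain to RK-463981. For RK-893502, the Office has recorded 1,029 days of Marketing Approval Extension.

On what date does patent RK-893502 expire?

Earliest priority filing: 9 November 2002.
Base term: 9 November 2002 + 15 years → 9 November 2017.
Marketing Approval Extension: +1029 days → 3 September 2020.

2020-09-03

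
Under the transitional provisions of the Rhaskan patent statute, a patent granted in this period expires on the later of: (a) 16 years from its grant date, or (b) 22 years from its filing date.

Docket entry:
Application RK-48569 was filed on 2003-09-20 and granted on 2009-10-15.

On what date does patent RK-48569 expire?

(a) grant + 16 years → 15 October 2025.
(b) filing + 22 years → 20 September 2025.
Later of the two: 15 October 2025.

October 15, 2025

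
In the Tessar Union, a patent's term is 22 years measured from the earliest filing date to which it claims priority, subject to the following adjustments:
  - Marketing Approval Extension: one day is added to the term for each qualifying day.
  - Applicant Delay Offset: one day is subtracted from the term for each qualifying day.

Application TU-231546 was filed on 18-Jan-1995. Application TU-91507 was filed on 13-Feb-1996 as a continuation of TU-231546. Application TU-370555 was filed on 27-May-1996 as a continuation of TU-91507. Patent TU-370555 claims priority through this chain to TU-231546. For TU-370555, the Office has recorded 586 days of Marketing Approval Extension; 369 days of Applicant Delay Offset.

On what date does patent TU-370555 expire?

2017-08-23

Earliest priority filing: 18 January 1995.
Base term: 18 January 1995 + 22 years → 18 January 2017.
Marketing Approval Extension: +586 days → 27 August 2018.
Applicant Delay Offset: −369 days → 23 August 2017.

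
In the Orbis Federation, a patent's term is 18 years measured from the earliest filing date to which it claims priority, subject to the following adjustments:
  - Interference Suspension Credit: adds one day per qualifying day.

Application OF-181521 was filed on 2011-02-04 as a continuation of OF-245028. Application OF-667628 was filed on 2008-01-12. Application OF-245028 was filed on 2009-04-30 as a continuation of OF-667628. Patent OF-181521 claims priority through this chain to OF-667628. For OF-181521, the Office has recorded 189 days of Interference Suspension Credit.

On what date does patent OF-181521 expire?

July 20, 2026

Earliest priority filing: 12 January 2008.
Base term: 12 January 2008 + 18 years → 12 January 2026.
Interference Suspension Credit: +189 days → 20 July 2026.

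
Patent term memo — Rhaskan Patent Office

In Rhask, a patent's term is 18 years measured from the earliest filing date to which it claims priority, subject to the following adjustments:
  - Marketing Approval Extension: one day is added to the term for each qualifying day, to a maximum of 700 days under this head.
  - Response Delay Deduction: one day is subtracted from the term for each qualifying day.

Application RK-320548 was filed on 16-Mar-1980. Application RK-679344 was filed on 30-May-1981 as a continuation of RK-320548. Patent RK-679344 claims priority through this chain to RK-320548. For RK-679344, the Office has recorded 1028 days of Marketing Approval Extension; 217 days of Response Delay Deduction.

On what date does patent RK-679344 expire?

Earliest priority filing: 16 March 1980.
Base term: 16 March 1980 + 18 years → 16 March 1998.
Marketing Approval Extension: 1028 days claimed exceeds the 700-day cap, so +700 days → 14 February 2000.
Response Delay Deduction: −217 days → 12 July 1999.

1999-07-12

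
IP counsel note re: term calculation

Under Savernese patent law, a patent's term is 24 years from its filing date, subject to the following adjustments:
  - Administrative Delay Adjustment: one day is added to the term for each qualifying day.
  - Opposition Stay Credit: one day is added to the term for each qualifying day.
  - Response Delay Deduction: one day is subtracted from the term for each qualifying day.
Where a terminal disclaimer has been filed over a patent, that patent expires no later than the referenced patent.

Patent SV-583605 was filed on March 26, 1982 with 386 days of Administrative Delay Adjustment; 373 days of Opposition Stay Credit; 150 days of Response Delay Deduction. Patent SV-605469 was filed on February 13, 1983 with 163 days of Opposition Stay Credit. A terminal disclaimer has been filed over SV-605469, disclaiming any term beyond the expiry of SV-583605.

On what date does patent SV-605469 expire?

Natural term of SV-605469:
  Base: filing + 24 years → 13 February 2007.
  Opposition Stay Credit: +163 days → 26 July 2007.
Expiry of referenced patent SV-583605:
  Base: filing + 24 years → 26 March 2006.
  Administrative Delay Adjustment: +386 days → 16 April 2007.
  Opposition Stay Credit: +373 days → 23 April 2008.
  Response Delay Deduction: −150 days → 25 November 2007.
Terminal disclaimer: SV-605469 expires on the earlier of 26 July 2007 and 25 November 2007.

July 26, 2007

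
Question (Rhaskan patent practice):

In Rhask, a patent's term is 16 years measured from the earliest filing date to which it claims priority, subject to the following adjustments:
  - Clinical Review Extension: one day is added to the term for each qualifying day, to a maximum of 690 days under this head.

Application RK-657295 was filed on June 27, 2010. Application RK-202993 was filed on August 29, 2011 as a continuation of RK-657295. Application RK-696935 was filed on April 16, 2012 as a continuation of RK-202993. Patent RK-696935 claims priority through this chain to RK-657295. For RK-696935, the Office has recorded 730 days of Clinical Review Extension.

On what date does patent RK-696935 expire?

2028-05-17

Earliest priority filing: 27 June 2010.
Base term: 27 June 2010 + 16 years → 27 June 2026.
Clinical Review Extension: 730 days claimed exceeds the 690-day cap, so +690 days → 17 May 2028.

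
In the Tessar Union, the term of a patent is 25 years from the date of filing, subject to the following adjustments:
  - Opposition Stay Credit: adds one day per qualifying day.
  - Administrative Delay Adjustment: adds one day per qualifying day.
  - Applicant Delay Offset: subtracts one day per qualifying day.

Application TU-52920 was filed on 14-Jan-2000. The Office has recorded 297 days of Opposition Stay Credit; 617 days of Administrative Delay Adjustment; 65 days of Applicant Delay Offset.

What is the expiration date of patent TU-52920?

2027-05-13

Base term: filing date + 25 years → 14 January 2025.
Opposition Stay Credit: +297 days → 7 November 2025.
Administrative Delay Adjustment: +617 days → 17 July 2027.
Applicant Delay Offset: −65 days → 13 May 2027.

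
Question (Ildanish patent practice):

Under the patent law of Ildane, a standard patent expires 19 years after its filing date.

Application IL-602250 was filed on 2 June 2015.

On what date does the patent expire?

Filing date + 19 years → 2 June 2034.

2034-06-02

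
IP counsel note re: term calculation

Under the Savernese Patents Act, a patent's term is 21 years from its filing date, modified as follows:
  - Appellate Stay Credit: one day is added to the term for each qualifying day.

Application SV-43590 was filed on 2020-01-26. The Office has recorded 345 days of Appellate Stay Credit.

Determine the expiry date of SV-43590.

January 6, 2042

Base term: filing date + 21 years → 26 January 2041.
Appellate Stay Credit: +345 days → 6 January 2042.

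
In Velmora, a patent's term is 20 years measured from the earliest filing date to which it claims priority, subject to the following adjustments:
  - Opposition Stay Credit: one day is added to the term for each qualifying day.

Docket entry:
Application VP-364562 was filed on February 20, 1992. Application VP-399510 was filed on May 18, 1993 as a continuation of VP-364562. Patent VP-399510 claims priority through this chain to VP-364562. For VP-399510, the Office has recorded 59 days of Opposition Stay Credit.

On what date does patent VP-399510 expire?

April 19, 2012

Earliest priority filing: 20 February 1992.
Base term: 20 February 1992 + 20 years → 20 February 2012.
Opposition Stay Credit: +59 days → 19 April 2012.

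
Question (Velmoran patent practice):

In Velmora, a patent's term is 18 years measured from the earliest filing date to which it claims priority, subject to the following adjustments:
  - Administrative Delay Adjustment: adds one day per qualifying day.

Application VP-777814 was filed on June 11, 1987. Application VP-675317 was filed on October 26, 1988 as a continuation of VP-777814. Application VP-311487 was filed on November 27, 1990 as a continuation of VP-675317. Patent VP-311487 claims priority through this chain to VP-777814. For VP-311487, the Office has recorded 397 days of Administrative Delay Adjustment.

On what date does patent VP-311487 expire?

Earliest priority filing: 11 June 1987.
Base term: 11 June 1987 + 18 years → 11 June 2005.
Administrative Delay Adjustment: +397 days → 13 July 2006.

July 13, 2006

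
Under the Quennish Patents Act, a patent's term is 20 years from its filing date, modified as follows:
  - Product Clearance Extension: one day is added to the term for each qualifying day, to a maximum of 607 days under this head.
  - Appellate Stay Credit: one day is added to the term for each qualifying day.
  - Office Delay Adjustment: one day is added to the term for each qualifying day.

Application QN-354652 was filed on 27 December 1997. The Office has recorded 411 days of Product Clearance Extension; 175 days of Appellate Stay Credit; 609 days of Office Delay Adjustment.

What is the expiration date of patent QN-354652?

Base term: filing date + 20 years → 27 December 2017.
Product Clearance Extension: 411 days (within the 607-day cap) → +411 days → 11 February 2019.
Appellate Stay Credit: +175 days → 5 August 2019.
Office Delay Adjustment: +609 days → 5 April 2021.

2021-04-05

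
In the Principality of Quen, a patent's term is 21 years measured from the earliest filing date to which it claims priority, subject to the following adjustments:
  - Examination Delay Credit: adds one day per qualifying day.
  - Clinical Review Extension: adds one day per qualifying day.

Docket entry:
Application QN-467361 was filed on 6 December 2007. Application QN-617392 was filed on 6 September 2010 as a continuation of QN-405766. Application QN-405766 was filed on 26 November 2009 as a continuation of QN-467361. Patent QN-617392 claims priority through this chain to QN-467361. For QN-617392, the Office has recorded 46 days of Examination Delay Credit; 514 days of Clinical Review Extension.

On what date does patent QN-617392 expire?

June 19, 2030

Earliest priority filing: 6 December 2007.
Base term: 6 December 2007 + 21 years → 6 December 2028.
Examination Delay Credit: +46 days → 21 January 2029.
Clinical Review Extension: +514 days → 19 June 2030.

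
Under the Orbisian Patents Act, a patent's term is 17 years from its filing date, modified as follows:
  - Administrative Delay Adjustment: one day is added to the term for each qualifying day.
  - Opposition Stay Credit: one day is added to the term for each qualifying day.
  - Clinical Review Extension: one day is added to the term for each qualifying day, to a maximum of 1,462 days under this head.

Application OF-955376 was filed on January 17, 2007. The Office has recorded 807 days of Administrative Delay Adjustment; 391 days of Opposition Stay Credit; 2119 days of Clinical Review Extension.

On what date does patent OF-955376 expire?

April 30, 2031

Base term: filing date + 17 years → 17 January 2024.
Administrative Delay Adjustment: +807 days → 3 April 2026.
Opposition Stay Credit: +391 days → 29 April 2027.
Clinical Review Extension: 2119 days claimed exceeds the 1462-day cap, so +1462 days → 30 April 2031.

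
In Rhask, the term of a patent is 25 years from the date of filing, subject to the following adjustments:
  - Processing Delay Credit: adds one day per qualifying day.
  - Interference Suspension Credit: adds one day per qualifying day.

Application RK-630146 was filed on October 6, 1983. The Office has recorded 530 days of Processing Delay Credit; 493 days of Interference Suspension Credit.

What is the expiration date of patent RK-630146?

2011-07-26

Base term: filing date + 25 years → 6 October 2008.
Processing Delay Credit: +530 days → 20 March 2010.
Interference Suspension Credit: +493 days → 26 July 2011.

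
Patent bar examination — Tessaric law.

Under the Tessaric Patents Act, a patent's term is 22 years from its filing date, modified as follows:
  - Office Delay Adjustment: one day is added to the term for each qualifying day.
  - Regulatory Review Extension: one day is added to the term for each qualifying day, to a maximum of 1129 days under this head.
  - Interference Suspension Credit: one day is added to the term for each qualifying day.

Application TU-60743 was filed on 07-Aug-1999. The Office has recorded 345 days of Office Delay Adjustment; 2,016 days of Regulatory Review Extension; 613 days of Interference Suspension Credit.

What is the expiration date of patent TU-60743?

2027-04-25

Base term: filing date + 22 years → 7 August 2021.
Office Delay Adjustment: +345 days → 18 July 2022.
Regulatory Review Extension: 2016 days claimed exceeds the 1129-day cap, so +1129 days → 20 August 2025.
Interference Suspension Credit: +613 days → 25 April 2027.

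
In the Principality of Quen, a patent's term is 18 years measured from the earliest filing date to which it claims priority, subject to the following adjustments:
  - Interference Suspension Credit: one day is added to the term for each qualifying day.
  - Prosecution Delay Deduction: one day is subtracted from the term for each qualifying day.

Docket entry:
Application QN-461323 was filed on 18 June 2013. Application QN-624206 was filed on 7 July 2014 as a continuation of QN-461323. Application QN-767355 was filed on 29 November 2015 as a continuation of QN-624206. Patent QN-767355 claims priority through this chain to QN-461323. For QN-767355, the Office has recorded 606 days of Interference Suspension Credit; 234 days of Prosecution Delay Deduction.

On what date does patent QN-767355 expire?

2032-06-24

Earliest priority filing: 18 June 2013.
Base term: 18 June 2013 + 18 years → 18 June 2031.
Interference Suspension Credit: +606 days → 13 February 2033.
Prosecution Delay Deduction: −234 days → 24 June 2032.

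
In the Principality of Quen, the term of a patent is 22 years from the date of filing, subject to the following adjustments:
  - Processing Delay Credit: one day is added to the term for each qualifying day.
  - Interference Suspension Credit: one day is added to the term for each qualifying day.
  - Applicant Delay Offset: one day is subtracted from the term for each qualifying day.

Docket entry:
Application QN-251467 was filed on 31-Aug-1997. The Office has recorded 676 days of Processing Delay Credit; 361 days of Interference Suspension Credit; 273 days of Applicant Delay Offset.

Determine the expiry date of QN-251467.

Base term: filing date + 22 years → 31 August 2019.
Processing Delay Credit: +676 days → 7 July 2021.
Interference Suspension Credit: +361 days → 3 July 2022.
Applicant Delay Offset: −273 days → 3 October 2021.

October 3, 2021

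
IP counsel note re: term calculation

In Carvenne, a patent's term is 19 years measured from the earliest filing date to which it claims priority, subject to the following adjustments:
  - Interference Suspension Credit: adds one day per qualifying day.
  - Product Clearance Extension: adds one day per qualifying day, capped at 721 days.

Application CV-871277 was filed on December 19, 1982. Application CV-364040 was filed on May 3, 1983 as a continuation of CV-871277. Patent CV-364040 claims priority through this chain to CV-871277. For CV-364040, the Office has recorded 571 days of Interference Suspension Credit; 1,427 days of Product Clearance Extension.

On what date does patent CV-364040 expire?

July 3, 2005

Earliest priority filing: 19 December 1982.
Base term: 19 December 1982 + 19 years → 19 December 2001.
Interference Suspension Credit: +571 days → 13 July 2003.
Product Clearance Extension: 1427 days claimed exceeds the 721-day cap, so +721 days → 3 July 2005.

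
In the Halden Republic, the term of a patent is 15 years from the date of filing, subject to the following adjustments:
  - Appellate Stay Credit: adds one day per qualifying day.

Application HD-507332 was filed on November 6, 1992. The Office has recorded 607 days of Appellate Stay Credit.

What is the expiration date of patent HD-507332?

Base term: filing date + 15 years → 6 November 2007.
Appellate Stay Credit: +607 days → 5 July 2009.

July 5, 2009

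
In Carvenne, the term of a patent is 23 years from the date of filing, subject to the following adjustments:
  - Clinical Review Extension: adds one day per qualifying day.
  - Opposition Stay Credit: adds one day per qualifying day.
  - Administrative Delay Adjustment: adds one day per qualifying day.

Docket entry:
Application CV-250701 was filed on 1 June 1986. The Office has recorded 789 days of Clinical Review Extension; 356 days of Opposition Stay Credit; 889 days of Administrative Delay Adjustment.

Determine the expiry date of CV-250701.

Base term: filing date + 23 years → 1 June 2009.
Clinical Review Extension: +789 days → 30 July 2011.
Opposition Stay Credit: +356 days → 20 July 2012.
Administrative Delay Adjustment: +889 days → 26 December 2014.

December 26, 2014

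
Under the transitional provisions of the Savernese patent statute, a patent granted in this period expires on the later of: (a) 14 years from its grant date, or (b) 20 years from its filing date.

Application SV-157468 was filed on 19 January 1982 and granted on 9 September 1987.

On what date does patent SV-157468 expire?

2002-01-19

(a) grant + 14 years → 9 September 2001.
(b) filing + 20 years → 19 January 2002.
Later of the two: 19 January 2002.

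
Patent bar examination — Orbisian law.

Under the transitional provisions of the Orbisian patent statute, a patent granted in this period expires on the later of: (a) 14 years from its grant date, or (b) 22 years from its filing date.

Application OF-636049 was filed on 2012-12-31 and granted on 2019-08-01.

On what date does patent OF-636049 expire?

(a) grant + 14 years → 1 August 2033.
(b) filing + 22 years → 31 December 2034.
Later of the two: 31 December 2034.

December 31, 2034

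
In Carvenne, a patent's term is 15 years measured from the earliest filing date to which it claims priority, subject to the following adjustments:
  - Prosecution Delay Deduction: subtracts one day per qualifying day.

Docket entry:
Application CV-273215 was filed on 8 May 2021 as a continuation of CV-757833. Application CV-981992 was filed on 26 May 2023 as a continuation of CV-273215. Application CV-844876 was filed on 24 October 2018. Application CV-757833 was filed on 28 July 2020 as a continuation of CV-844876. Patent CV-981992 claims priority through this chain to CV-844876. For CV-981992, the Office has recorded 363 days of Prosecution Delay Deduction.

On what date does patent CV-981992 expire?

Earliest priority filing: 24 October 2018.
Base term: 24 October 2018 + 15 years → 24 October 2033.
Prosecution Delay Deduction: −363 days → 26 October 2032.

2032-10-26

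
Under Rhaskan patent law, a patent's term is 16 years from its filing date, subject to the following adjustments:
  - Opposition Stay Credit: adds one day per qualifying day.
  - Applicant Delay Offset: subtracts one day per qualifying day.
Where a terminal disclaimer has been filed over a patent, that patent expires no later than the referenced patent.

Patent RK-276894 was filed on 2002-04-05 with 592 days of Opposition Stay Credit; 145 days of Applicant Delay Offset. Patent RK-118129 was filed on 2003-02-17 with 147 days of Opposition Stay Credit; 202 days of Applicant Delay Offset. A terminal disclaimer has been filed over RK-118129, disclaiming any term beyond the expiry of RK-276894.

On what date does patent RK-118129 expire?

Natural term of RK-118129:
  Base: filing + 16 years → 17 February 2019.
  Opposition Stay Credit: +147 days → 14 July 2019.
  Applicant Delay Offset: −202 days → 24 December 2018.
Expiry of referenced patent RK-276894:
  Base: filing + 16 years → 5 April 2018.
  Opposition Stay Credit: +592 days → 18 November 2019.
  Applicant Delay Offset: −145 days → 26 June 2019.
Terminal disclaimer: RK-118129 expires on the earlier of 24 December 2018 and 26 June 2019.

December 24, 2018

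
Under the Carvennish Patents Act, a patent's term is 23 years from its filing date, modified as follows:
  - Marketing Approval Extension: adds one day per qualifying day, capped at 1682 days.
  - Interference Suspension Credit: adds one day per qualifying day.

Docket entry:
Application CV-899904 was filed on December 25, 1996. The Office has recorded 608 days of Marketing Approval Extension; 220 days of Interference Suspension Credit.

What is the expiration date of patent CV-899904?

Base term: filing date + 23 years → 25 December 2019.
Marketing Approval Extension: 608 days (within the 1682-day cap) → +608 days → 24 August 2021.
Interference Suspension Credit: +220 days → 1 April 2022.

2022-04-01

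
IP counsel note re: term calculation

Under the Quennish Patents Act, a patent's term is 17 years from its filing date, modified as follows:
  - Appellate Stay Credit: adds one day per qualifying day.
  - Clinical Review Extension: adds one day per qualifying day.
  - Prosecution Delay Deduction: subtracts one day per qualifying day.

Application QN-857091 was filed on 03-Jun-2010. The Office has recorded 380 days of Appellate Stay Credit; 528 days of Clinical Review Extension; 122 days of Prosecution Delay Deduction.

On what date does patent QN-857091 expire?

Base term: filing date + 17 years → 3 June 2027.
Appellate Stay Credit: +380 days → 17 June 2028.
Clinical Review Extension: +528 days → 27 November 2029.
Prosecution Delay Deduction: −122 days → 28 July 2029.

July 28, 2029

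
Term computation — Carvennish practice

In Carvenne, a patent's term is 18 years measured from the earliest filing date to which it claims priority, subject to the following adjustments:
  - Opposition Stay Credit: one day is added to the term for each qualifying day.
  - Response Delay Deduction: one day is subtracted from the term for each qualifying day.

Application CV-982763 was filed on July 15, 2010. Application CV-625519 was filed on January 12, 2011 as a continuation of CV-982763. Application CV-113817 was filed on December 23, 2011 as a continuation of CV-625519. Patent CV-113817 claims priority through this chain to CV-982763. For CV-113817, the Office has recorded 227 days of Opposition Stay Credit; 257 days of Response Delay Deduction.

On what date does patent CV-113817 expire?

Earliest priority filing: 15 July 2010.
Base term: 15 July 2010 + 18 years → 15 July 2028.
Opposition Stay Credit: +227 days → 27 February 2029.
Response Delay Deduction: −257 days → 15 June 2028.

2028-06-15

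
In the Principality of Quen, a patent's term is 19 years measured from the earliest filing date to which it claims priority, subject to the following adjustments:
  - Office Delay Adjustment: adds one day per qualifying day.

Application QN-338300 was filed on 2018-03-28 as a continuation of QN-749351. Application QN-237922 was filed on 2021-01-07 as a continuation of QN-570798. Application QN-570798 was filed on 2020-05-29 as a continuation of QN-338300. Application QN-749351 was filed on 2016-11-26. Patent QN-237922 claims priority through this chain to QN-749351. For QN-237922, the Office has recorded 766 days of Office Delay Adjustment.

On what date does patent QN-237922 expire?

Earliest priority filing: 26 November 2016.
Base term: 26 November 2016 + 19 years → 26 November 2035.
Office Delay Adjustment: +766 days → 31 December 2037.

December 31, 2037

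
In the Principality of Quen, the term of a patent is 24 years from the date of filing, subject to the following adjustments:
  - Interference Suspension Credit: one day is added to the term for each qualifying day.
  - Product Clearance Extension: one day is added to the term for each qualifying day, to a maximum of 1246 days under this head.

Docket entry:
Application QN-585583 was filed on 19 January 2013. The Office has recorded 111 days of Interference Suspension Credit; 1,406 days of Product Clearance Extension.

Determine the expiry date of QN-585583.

October 7, 2040

Base term: filing date + 24 years → 19 January 2037.
Interference Suspension Credit: +111 days → 10 May 2037.
Product Clearance Extension: 1406 days claimed exceeds the 1246-day cap, so +1246 days → 7 October 2040.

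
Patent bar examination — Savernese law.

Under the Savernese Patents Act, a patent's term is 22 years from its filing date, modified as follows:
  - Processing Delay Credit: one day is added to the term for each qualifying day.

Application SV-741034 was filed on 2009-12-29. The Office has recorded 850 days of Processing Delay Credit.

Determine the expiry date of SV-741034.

Base term: filing date + 22 years → 29 December 2031.
Processing Delay Credit: +850 days → 27 April 2034.

April 27, 2034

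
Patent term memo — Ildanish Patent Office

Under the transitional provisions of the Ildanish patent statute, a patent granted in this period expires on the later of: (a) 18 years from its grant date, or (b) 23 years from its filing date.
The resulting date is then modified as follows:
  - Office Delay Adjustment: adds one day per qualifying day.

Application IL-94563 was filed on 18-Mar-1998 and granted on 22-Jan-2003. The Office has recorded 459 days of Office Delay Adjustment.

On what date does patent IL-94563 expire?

(a) grant + 18 years → 22 January 2021.
(b) filing + 23 years → 18 March 2021.
Later of the two: 18 March 2021.
Office Delay Adjustment: +459 days → 20 June 2022.

June 20, 2022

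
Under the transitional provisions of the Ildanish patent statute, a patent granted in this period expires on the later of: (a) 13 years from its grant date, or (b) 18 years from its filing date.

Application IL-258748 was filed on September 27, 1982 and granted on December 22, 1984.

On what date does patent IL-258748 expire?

September 27, 2000

(a) grant + 13 years → 22 December 1997.
(b) filing + 18 years → 27 September 2000.
Later of the two: 27 September 2000.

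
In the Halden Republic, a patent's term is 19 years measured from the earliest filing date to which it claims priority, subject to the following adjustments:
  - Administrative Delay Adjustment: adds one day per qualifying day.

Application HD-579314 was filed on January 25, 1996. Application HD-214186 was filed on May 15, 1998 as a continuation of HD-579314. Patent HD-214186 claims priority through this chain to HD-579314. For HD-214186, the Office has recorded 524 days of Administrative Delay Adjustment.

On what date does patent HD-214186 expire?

2016-07-02

Earliest priority filing: 25 January 1996.
Base term: 25 January 1996 + 19 years → 25 January 2015.
Administrative Delay Adjustment: +524 days → 2 July 2016.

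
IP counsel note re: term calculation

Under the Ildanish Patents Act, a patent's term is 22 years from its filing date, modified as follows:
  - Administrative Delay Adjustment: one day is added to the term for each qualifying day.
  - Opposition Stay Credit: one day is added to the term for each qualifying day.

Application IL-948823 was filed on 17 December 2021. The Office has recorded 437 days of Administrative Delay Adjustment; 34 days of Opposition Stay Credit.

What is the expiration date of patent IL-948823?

Base term: filing date + 22 years → 17 December 2043.
Administrative Delay Adjustment: +437 days → 26 February 2045.
Opposition Stay Credit: +34 days → 1 April 2045.

April 1, 2045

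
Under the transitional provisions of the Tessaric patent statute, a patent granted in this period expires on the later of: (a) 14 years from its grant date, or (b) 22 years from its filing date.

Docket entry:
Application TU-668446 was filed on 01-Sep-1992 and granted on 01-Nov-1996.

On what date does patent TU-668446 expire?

(a) grant + 14 years → 1 November 2010.
(b) filing + 22 years → 1 September 2014.
Later of the two: 1 September 2014.

September 1, 2014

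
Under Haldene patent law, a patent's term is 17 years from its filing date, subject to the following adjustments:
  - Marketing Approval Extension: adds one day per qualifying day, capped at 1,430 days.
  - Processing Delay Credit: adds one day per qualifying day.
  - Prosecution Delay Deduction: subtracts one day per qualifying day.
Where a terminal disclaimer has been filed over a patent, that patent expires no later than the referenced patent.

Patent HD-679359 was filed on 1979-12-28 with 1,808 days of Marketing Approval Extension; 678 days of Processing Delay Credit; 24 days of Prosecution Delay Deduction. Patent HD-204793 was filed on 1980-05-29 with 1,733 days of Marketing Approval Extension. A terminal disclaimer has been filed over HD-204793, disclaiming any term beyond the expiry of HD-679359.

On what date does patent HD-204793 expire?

2001-04-28

Natural term of HD-204793:
  Base: filing + 17 years → 29 May 1997.
  Marketing Approval Extension: 1733 days claimed exceeds the 1430-day cap, so +1430 days → 28 April 2001.
Expiry of referenced patent HD-679359:
  Base: filing + 17 years → 28 December 1996.
  Marketing Approval Extension: 1808 days claimed exceeds the 1430-day cap, so +1430 days → 27 November 2000.
  Processing Delay Credit: +678 days → 6 October 2002.
  Prosecution Delay Deduction: −24 days → 12 September 2002.
Terminal disclaimer: HD-204793 expires on the earlier of 28 April 2001 and 12 September 2002.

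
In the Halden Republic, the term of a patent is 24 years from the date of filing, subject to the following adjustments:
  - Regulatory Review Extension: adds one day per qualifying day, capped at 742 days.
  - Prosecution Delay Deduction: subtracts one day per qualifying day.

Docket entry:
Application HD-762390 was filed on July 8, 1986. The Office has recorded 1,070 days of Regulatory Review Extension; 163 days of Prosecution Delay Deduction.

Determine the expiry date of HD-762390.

Base term: filing date + 24 years → 8 July 2010.
Regulatory Review Extension: 1070 days claimed exceeds the 742-day cap, so +742 days → 19 July 2012.
Prosecution Delay Deduction: −163 days → 7 February 2012.

2012-02-07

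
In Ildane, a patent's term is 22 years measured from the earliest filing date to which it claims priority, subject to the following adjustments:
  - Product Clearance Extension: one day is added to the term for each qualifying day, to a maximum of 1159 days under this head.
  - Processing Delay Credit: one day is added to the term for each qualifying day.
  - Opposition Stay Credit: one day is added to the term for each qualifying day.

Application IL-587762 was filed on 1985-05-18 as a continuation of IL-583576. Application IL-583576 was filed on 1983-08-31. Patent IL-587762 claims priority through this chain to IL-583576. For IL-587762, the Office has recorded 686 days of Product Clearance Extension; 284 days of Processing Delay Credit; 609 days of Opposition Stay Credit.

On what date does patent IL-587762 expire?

2009-12-27

Earliest priority filing: 31 August 1983.
Base term: 31 August 1983 + 22 years → 31 August 2005.
Product Clearance Extension: 686 days (within the 1159-day cap) → +686 days → 18 July 2007.
Processing Delay Credit: +284 days → 27 April 2008.
Opposition Stay Credit: +609 days → 27 December 2009.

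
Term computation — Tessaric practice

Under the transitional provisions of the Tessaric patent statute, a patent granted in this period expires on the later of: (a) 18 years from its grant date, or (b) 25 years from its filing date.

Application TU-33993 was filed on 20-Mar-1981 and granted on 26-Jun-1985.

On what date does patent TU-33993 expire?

(a) grant + 18 years → 26 June 2003.
(b) filing + 25 years → 20 March 2006.
Later of the two: 20 March 2006.

March 20, 2006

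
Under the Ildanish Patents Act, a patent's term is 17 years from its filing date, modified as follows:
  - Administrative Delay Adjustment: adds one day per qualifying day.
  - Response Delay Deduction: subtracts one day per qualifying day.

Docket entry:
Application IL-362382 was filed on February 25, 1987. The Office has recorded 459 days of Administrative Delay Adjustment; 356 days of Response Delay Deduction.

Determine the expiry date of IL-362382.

2004-06-07

Base term: filing date + 17 years → 25 February 2004.
Administrative Delay Adjustment: +459 days → 29 May 2005.
Response Delay Deduction: −356 days → 7 June 2004.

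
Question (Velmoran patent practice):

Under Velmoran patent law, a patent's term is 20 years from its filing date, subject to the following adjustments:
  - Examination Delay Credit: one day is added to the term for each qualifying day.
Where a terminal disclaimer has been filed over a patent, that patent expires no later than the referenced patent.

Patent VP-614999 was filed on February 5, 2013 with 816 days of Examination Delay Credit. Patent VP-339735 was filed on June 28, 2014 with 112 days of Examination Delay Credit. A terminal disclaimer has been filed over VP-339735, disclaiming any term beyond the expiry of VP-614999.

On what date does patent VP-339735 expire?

October 18, 2034

Natural term of VP-339735:
  Base: filing + 20 years → 28 June 2034.
  Examination Delay Credit: +112 days → 18 October 2034.
Expiry of referenced patent VP-614999:
  Base: filing + 20 years → 5 February 2033.
  Examination Delay Credit: +816 days → 2 May 2035.
Terminal disclaimer: VP-339735 expires on the earlier of 18 October 2034 and 2 May 2035.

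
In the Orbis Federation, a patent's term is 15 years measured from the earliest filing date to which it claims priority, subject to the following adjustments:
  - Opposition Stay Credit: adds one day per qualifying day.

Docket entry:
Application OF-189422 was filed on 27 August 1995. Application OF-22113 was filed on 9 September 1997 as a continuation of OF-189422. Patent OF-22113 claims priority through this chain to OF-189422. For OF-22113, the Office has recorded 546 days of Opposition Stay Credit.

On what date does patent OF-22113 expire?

Earliest priority filing: 27 August 1995.
Base term: 27 August 1995 + 15 years → 27 August 2010.
Opposition Stay Credit: +546 days → 24 February 2012.

February 24, 2012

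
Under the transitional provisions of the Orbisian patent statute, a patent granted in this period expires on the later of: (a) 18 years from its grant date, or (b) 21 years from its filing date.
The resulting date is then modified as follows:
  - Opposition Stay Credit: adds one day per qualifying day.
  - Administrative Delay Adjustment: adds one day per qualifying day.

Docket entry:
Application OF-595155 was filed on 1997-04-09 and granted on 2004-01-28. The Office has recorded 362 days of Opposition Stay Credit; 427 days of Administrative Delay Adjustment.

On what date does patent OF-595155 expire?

(a) grant + 18 years → 28 January 2022.
(b) filing + 21 years → 9 April 2018.
Later of the two: 28 January 2022.
Opposition Stay Credit: +362 days → 25 January 2023.
Administrative Delay Adjustment: +427 days → 27 March 2024.

2024-03-27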